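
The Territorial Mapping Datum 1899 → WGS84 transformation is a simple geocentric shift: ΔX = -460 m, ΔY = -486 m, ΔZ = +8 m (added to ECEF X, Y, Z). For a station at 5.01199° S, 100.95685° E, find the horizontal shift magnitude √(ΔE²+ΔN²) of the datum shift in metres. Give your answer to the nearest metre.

545 m

The local east axis at (φ, λ) is (−sin λ, cos λ, 0), so ΔE = −sin(100.95685°)·(-460) + cos(100.95685°)·(-486) = 543.99 m.
The local north axis is (−sin φ cos λ, −sin φ sin λ, cos φ), giving ΔN = 7.638 − 41.685 + 7.969 = -26.08 m.
Horizontal magnitude = √(ΔE² + ΔN²) = √(543.99² + (-26.08)²) = 544.61 m.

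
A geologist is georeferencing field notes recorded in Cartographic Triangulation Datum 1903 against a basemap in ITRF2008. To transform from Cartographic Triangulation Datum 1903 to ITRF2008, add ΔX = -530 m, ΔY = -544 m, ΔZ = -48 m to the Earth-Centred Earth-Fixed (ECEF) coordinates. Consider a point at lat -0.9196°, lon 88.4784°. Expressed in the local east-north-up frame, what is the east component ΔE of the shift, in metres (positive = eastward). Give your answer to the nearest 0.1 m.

ΔE = 515.4 m

At φ = -0.9196°, λ = 88.4784°: sin φ = -0.016049, cos φ = 0.999871, sin λ = 0.999647, cos λ = 0.026554.
ΔE = −sin λ·ΔX + cos λ·ΔY = −(0.999647)·(-530) + (0.026554)·(-544) = 515.37 m.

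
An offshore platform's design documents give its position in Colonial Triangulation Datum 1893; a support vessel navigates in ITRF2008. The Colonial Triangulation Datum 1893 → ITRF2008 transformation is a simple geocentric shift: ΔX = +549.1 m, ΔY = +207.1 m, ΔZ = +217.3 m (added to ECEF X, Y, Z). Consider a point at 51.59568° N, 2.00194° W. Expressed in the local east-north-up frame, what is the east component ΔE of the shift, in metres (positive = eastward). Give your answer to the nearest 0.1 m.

ΔE = 226.2 m

The local east axis at (φ, λ) is (−sin λ, cos λ, 0), so ΔE = −sin(-2.00194°)·549.1 + cos(-2.00194°)·207.1 = 226.16 m.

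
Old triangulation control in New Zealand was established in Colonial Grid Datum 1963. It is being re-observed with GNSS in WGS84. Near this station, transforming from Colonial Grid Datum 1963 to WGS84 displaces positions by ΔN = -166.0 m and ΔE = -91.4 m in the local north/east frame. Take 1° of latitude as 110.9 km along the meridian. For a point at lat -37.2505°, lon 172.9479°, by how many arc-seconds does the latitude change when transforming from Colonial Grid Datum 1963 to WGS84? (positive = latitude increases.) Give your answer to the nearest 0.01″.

1° of latitude = 110.9 km, so Δφ = -166.0 / 110900 = -0.0014968° = -5.389″.

Δφ = -5.39″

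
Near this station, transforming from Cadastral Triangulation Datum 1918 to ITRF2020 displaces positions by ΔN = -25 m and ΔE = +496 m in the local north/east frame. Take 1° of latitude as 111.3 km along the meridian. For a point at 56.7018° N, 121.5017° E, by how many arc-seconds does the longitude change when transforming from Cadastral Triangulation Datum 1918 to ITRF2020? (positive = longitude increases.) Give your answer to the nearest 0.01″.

Δλ = 29.22″

At latitude 56.7018°, cos φ = 0.548997.
1° of longitude at this latitude = 111.3 × cos φ = 61.10 km, so Δλ = 496.0 / 61103.3 = 0.0081174° = 29.223″.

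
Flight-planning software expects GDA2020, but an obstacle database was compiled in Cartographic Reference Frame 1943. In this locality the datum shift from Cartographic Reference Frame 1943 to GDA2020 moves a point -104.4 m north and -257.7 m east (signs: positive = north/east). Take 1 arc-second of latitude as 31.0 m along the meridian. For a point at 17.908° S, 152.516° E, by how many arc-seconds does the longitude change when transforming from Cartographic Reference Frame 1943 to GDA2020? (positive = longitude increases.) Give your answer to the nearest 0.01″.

Δλ = -8.74″

At latitude -17.908°, cos φ = 0.951551.
1″ of longitude at this latitude = 31.00 × cos φ = 29.4981 m, so Δλ = -257.7 / 29.4981 = -8.736″.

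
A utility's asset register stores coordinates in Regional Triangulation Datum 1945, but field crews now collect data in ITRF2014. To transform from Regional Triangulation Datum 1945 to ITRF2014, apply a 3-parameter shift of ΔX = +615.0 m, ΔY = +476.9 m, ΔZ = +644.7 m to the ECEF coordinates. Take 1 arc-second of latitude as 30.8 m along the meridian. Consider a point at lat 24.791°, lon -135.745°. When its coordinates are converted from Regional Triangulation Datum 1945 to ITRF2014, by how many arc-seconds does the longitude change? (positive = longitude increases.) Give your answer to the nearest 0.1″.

Δλ = 3.1″

sin φ = 0.419309, cos φ = 0.907843, sin λ = -0.697853, cos λ = -0.716241.
East component: ΔE = −sin λ·ΔX + cos λ·ΔY = −(-0.697853)(615.0) + (-0.716241)(476.9) = 87.60 m.
1° of latitude spans 3600 × 30.80 = 110880 m; at latitude φ, 1° of longitude spans that × cos φ = 100661.7 m, so Δλ = 87.60 / 100661.7 × 3600 = 3.133″.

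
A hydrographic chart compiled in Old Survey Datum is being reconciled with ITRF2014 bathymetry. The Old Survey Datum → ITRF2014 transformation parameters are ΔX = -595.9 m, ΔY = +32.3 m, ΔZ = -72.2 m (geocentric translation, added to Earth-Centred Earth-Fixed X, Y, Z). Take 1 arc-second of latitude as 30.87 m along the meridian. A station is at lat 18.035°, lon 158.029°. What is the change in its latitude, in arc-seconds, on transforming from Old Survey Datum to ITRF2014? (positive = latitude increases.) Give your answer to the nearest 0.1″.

sin φ = 0.309598, cos φ = 0.950868, sin λ = 0.374137, cos λ = -0.927373.
North component: ΔN = −sin φ cos λ·ΔX − sin φ sin λ·ΔY + cos φ·ΔZ = −(0.309598)(-0.927373)(-595.9) − (0.309598)(0.374137)(32.3) + (0.950868)(-72.2) = -243.48 m.
1° of latitude spans 3600 × 30.87 = 111132 m, so Δφ = -243.48 / 111132 × 3600 = -7.887″.

Δφ = -7.9″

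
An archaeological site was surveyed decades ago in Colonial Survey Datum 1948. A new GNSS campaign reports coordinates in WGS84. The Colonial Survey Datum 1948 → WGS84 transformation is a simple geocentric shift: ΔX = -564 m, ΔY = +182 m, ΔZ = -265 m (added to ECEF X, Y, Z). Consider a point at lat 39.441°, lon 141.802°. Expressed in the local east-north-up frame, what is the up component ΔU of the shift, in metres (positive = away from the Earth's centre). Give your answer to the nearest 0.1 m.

At φ = 39.441°, λ = 141.802°: sin φ = 0.635283, cos φ = 0.772279, sin λ = 0.618381, cos λ = -0.785878.
ΔU = cos φ cos λ·ΔX + cos φ sin λ·ΔY + sin φ·ΔZ = (0.772279)(-0.785878)(-564) + (0.772279)(0.618381)(182) + (0.635283)(-265) = 260.87 m.

ΔU = 260.9 m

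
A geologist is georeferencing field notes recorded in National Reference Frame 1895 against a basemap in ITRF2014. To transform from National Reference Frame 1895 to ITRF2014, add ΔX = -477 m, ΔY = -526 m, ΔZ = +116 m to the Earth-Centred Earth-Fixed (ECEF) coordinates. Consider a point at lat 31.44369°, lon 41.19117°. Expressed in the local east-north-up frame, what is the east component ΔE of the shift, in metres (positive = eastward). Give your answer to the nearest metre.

ΔE = -82 m

At φ = 31.44369°, λ = 41.19117°: sin φ = 0.521660, cos φ = 0.853153, sin λ = 0.658573, cos λ = 0.752516.
ΔE = −sin λ·ΔX + cos λ·ΔY = −(0.658573)·(-477) + (0.752516)·(-526) = -81.68 m.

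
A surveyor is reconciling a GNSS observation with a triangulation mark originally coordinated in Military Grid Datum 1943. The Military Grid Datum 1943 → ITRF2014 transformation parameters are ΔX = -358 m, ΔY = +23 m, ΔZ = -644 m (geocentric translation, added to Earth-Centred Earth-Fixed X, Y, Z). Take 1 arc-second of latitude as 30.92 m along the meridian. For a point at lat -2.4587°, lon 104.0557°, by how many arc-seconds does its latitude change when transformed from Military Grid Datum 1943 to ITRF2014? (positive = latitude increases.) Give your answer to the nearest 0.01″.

sin φ = -0.042899, cos φ = 0.999079, sin λ = 0.970060, cos λ = -0.242865.
North component: ΔN = −sin φ cos λ·ΔX − sin φ sin λ·ΔY + cos φ·ΔZ = −(-0.042899)(-0.242865)(-358) − (-0.042899)(0.970060)(23) + (0.999079)(-644) = -638.72 m.
1° of latitude spans 3600 × 30.92 = 111312 m, so Δφ = -638.72 / 111312 × 3600 = -20.657″.

Δφ = -20.66″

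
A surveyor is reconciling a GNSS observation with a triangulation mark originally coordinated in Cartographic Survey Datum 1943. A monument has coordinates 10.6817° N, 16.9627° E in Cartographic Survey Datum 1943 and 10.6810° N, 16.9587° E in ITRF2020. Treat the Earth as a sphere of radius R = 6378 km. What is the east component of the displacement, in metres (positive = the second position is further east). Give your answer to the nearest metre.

ΔE = -438 m

Δφ = 10.6810° − 10.6817° = -0.0007°; Δλ = 16.9587° − 16.9627° = -0.0040°.
1° along a meridian = πR/180 = 111317 m.
ΔN = Δφ × 111317 = -77.9 m; ΔE = Δλ × 111317 × cos(10.6817°) = -0.0040 × 111317 × 0.982672 = -437.6 m.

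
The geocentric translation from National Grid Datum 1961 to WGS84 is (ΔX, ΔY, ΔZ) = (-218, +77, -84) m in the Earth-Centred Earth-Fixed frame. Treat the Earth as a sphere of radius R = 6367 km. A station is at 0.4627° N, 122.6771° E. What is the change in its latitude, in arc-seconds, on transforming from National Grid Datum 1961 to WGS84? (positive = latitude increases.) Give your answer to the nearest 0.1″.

sin φ = 0.008076, cos φ = 0.999967, sin λ = 0.841727, cos λ = -0.539904.
North component: ΔN = −sin φ cos λ·ΔX − sin φ sin λ·ΔY + cos φ·ΔZ = −(0.008076)(-0.539904)(-218) − (0.008076)(0.841727)(77) + (0.999967)(-84) = -85.47 m.
1° of latitude spans πR/180 = 111125 m, so Δφ = -85.47 / 111125 × 3600 = -2.769″.

Δφ = -2.8″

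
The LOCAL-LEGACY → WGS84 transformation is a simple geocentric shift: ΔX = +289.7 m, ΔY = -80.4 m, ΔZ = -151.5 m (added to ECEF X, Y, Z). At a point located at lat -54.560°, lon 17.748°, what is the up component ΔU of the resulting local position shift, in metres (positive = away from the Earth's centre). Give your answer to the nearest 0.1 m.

The local up (radial) axis is (cos φ cos λ, cos φ sin λ, sin φ), giving ΔU = 159.988 − 14.211 + 123.431 = 269.21 m.

ΔU = 269.2 m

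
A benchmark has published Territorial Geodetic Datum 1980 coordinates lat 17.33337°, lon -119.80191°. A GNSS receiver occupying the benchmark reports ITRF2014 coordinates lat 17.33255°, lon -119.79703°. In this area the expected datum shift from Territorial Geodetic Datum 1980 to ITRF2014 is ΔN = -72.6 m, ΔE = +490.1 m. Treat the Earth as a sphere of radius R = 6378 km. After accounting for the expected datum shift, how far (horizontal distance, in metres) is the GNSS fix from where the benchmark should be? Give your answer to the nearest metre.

Observed coordinate differences: Δφ = -0.00082°, Δλ = +0.00488°.
Converting to metres (1° lat = 111317 m, cos φ = 0.954587): observed ΔN = -91.3 m, observed ΔE = 518.6 m.
Subtracting the expected shift leaves a residual of -91.3 − (-72.6) = -18.7 m north and 518.6 − (490.1) = 28.5 m east.
Residual distance = √((-18.7)² + 28.5²) = 34.0 m.

34 m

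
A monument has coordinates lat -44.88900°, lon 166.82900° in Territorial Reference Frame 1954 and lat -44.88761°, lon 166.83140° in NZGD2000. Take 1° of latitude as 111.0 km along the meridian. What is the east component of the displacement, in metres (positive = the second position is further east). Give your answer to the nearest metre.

Δφ = -44.88761° − -44.88900° = +0.00139°; Δλ = 166.83140° − 166.82900° = +0.00240°.
ΔN = Δφ × 111000 = 154.3 m; ΔE = Δλ × 111000 × cos(-44.88900°) = +0.00240 × 111000 × 0.708475 = 188.7 m.

ΔE = 189 m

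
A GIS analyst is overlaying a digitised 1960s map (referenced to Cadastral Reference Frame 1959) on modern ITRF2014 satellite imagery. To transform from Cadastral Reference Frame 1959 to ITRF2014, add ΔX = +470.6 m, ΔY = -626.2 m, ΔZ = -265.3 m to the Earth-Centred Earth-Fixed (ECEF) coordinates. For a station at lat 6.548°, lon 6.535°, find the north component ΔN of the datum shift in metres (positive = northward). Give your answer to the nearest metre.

The local north axis is (−sin φ cos λ, −sin φ sin λ, cos φ), giving ΔN = -53.316 + 8.127 − 263.569 = -308.76 m.

ΔN = -309 m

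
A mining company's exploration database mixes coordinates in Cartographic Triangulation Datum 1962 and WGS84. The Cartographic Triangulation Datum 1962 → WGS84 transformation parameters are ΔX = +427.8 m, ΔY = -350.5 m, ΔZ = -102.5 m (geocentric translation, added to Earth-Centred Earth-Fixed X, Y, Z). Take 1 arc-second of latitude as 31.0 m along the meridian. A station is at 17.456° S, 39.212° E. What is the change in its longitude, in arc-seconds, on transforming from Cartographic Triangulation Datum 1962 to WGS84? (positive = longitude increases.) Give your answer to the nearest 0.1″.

sin φ = -0.299973, cos φ = 0.953948, sin λ = 0.632192, cos λ = 0.774812.
East component: ΔE = −sin λ·ΔX + cos λ·ΔY = −(0.632192)(427.8) + (0.774812)(-350.5) = -542.02 m.
1° of latitude spans 3600 × 31.00 = 111600 m; at latitude φ, 1° of longitude spans that × cos φ = 106460.6 m, so Δλ = -542.02 / 106460.6 × 3600 = -18.329″.

Δλ = -18.3″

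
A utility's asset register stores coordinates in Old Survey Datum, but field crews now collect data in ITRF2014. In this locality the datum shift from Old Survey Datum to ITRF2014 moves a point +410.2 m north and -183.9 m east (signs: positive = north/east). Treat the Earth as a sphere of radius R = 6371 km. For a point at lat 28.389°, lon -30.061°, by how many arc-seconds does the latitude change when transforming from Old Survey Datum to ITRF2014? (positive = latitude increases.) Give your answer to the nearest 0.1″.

Δφ = 13.3″

On a sphere of radius R, 1 rad of latitude = R, so Δφ = ΔN / R = 410.2 / 6371000 = 6.4385e-05 rad = 13.280″.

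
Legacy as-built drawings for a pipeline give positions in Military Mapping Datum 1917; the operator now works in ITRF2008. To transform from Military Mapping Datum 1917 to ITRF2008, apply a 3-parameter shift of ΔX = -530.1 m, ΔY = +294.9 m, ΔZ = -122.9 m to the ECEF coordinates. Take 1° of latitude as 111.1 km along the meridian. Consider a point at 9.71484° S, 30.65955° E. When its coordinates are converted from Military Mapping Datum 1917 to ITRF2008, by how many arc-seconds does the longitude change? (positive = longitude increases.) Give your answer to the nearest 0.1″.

Δλ = 17.2″

sin φ = -0.168745, cos φ = 0.985660, sin λ = 0.509936, cos λ = 0.860212.
East component: ΔE = −sin λ·ΔX + cos λ·ΔY = −(0.509936)(-530.1) + (0.860212)(294.9) = 523.99 m.
1° of latitude spans 111100 m; at latitude φ, 1° of longitude spans that × cos φ = 109506.8 m, so Δλ = 523.99 / 109506.8 × 3600 = 17.226″.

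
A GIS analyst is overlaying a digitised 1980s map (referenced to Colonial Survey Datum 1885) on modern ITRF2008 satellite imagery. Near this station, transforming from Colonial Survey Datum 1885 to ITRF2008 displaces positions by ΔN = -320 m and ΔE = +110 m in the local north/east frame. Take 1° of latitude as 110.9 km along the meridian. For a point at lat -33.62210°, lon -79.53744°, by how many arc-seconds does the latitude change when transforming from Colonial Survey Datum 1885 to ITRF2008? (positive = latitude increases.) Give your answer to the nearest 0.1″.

Δφ = -10.4″

1° of latitude = 110.9 km, so Δφ = -320.0 / 110900 = -0.0028855° = -10.388″.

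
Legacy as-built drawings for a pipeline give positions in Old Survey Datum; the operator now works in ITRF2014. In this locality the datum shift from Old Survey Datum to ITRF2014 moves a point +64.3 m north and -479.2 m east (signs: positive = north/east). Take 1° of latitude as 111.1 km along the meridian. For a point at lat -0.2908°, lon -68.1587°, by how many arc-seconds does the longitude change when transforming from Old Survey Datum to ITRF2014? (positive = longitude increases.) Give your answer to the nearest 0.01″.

Δλ = -15.53″

At latitude -0.2908°, cos φ = 0.999987.
1° of longitude at this latitude = 111.1 × cos φ = 111.10 km, so Δλ = -479.2 / 111098.6 = -0.0043133° = -15.528″.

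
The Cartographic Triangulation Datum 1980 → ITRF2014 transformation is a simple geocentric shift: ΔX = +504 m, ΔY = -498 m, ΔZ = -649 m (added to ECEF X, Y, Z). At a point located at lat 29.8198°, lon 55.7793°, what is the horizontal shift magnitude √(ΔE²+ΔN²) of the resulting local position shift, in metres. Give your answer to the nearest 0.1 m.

857.2 m

The local east axis at (φ, λ) is (−sin λ, cos λ, 0), so ΔE = −sin(55.7793°)·504 + cos(55.7793°)·(-498) = -696.81 m.
The local north axis is (−sin φ cos λ, −sin φ sin λ, cos φ), giving ΔN = -140.948 + 204.770 − 563.068 = -499.25 m.
Horizontal magnitude = √(ΔE² + ΔN²) = √((-696.81)² + (-499.25)²) = 857.20 m.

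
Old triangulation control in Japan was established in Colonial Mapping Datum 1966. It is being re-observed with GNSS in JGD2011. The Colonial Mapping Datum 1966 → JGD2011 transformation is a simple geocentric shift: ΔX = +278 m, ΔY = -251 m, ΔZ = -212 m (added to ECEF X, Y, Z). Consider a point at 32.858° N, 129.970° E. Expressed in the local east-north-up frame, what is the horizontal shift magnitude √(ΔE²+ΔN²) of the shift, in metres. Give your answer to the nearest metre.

At φ = 32.858°, λ = 129.970°: sin φ = 0.542559, cos φ = 0.840018, sin λ = 0.766381, cos λ = -0.642386.
ΔE = −sin λ·ΔX + cos λ·ΔY = −(0.766381)·(278) + (-0.642386)·(-251) = -51.81 m.
ΔN = −sin φ cos λ·ΔX − sin φ sin λ·ΔY + cos φ·ΔZ = −(0.542559)(-0.642386)(278) − (0.542559)(0.766381)(-251) + (0.840018)(-212) = 23.18 m.
Horizontal magnitude = √(ΔE² + ΔN²) = √((-51.81)² + 23.18²) = 56.76 m.

57 m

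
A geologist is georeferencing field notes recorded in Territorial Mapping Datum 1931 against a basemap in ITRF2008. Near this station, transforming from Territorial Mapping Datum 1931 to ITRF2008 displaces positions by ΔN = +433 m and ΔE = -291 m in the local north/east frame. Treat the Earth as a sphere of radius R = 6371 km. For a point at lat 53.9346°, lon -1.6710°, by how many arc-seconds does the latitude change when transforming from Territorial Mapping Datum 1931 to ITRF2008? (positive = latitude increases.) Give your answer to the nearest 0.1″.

Δφ = 14.0″

On a sphere of radius R, 1 rad of latitude = R, so Δφ = ΔN / R = 433.0 / 6371000 = 6.7964e-05 rad = 14.019″.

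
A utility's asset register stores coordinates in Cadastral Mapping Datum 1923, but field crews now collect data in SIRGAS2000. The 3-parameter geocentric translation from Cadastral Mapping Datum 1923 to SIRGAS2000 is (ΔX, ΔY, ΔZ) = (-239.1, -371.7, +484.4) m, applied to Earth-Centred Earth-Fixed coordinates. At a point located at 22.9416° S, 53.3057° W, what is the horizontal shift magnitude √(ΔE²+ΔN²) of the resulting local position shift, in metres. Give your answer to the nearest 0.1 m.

At φ = -22.9416°, λ = -53.3057°: sin φ = -0.389793, cos φ = 0.920903, sin λ = -0.801835, cos λ = 0.597545.
ΔE = −sin λ·ΔX + cos λ·ΔY = −(-0.801835)·(-239.1) + (0.597545)·(-371.7) = -413.83 m.
ΔN = −sin φ cos λ·ΔX − sin φ sin λ·ΔY + cos φ·ΔZ = −(-0.389793)(0.597545)(-239.1) − (-0.389793)(-0.801835)(-371.7) + (0.920903)(484.4) = 506.57 m.
Horizontal magnitude = √(ΔE² + ΔN²) = √((-413.83)² + 506.57²) = 654.11 m.

654.1 m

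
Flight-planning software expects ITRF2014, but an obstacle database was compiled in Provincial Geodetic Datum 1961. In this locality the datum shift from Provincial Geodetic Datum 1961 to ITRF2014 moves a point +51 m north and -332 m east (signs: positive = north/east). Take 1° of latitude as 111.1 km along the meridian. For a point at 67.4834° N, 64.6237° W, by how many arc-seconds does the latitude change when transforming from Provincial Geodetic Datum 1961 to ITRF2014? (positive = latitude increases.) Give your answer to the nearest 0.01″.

1° of latitude = 111.1 km, so Δφ = 51.0 / 111100 = 0.0004590° = 1.653″.

Δφ = 1.65″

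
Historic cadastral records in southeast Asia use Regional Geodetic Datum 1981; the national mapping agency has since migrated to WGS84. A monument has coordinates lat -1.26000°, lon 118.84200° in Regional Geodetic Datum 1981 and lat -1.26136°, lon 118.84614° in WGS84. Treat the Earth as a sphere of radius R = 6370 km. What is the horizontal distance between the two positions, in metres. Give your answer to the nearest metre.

484 m

Δφ = -1.26136° − -1.26000° = -0.00136°; Δλ = 118.84614° − 118.84200° = +0.00414°.
1° along a meridian = πR/180 = 111177 m.
ΔN = Δφ × 111177 = -151.2 m; ΔE = Δλ × 111177 × cos(-1.26000°) = +0.00414 × 111177 × 0.999758 = 460.2 m.
Distance = √(ΔE² + ΔN²) = √(460.2² + (-151.2)²) = 484.4 m.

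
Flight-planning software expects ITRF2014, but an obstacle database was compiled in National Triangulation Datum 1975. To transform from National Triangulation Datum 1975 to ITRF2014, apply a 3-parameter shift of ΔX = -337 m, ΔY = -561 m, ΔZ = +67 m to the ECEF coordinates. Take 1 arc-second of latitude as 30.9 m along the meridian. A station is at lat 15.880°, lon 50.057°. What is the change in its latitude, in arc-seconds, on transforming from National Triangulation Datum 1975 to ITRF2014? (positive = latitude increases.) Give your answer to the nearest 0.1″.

Δφ = 7.8″

sin φ = 0.273623, cos φ = 0.961837, sin λ = 0.766684, cos λ = 0.642025.
North component: ΔN = −sin φ cos λ·ΔX − sin φ sin λ·ΔY + cos φ·ΔZ = −(0.273623)(0.642025)(-337) − (0.273623)(0.766684)(-561) + (0.961837)(67) = 241.33 m.
1° of latitude spans 3600 × 30.90 = 111240 m, so Δφ = 241.33 / 111240 × 3600 = 7.810″.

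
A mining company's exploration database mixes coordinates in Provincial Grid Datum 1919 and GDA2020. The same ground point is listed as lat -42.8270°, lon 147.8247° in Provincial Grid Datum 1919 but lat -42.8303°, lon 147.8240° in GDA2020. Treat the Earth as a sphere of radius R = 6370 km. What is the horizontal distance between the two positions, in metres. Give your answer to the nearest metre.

371 m

Δφ = -42.8303° − -42.8270° = -0.0033°; Δλ = 147.8240° − 147.8247° = -0.0007°.
1° along a meridian = πR/180 = 111177 m.
ΔN = Δφ × 111177 = -366.9 m; ΔE = Δλ × 111177 × cos(-42.8270°) = -0.0007 × 111177 × 0.733410 = -57.1 m.
Distance = √(ΔE² + ΔN²) = √((-57.1)² + (-366.9)²) = 371.3 m.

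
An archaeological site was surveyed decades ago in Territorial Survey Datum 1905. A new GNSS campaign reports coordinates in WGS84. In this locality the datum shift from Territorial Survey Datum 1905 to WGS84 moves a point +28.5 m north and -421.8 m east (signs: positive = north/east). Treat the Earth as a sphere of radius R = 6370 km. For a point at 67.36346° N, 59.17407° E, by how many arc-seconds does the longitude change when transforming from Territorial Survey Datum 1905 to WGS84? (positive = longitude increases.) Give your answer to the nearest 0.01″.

At latitude 67.36346°, cos φ = 0.384884.
One radian of longitude at latitude φ spans R cos φ, so Δλ = ΔE / (R cos φ) = -421.8 / (6370000 × 0.384884) = -1.7204e-04 rad = -35.486″.

Δλ = -35.49″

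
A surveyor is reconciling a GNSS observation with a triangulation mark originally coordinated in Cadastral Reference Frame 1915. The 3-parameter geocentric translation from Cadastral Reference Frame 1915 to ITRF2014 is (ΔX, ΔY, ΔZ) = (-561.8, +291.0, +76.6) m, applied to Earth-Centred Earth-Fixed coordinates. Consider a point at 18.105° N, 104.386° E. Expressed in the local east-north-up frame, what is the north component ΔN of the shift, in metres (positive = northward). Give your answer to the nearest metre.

At φ = 18.105°, λ = 104.386°: sin φ = 0.310759, cos φ = 0.950489, sin λ = 0.968644, cos λ = -0.248453.
ΔN = −sin φ cos λ·ΔX − sin φ sin λ·ΔY + cos φ·ΔZ = −(0.310759)(-0.248453)(-561.8) − (0.310759)(0.968644)(291.0) + (0.950489)(76.6) = -58.16 m.

ΔN = -58 m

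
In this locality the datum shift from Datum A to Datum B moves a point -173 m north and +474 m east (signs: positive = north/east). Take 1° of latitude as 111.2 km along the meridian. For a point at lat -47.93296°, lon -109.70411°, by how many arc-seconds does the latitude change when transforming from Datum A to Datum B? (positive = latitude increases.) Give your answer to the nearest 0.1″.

1° of latitude = 111.2 km, so Δφ = -173.0 / 111200 = -0.0015558° = -5.601″.

Δφ = -5.6″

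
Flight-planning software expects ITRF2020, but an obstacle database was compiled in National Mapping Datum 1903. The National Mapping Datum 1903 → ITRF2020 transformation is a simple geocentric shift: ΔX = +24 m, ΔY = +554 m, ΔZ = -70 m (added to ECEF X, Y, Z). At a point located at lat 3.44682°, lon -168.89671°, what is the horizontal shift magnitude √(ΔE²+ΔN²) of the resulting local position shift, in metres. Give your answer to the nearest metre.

543 m

At φ = 3.44682°, λ = -168.89671°: sin φ = 0.060122, cos φ = 0.998191, sin λ = -0.192578, cos λ = -0.981282.
ΔE = −sin λ·ΔX + cos λ·ΔY = −(-0.192578)·(24) + (-0.981282)·(554) = -539.01 m.
ΔN = −sin φ cos λ·ΔX − sin φ sin λ·ΔY + cos φ·ΔZ = −(0.060122)(-0.981282)(24) − (0.060122)(-0.192578)(554) + (0.998191)(-70) = -62.04 m.
Horizontal magnitude = √(ΔE² + ΔN²) = √((-539.01)² + (-62.04)²) = 542.57 m.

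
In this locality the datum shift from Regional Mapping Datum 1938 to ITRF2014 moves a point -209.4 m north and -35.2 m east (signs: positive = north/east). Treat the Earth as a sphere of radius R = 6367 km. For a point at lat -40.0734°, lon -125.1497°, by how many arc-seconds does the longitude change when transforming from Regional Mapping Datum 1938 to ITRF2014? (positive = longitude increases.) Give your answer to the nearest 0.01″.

Δλ = -1.49″

At latitude -40.0734°, cos φ = 0.765220.
One radian of longitude at latitude φ spans R cos φ, so Δλ = ΔE / (R cos φ) = -35.2 / (6367000 × 0.765220) = -7.2247e-06 rad = -1.490″.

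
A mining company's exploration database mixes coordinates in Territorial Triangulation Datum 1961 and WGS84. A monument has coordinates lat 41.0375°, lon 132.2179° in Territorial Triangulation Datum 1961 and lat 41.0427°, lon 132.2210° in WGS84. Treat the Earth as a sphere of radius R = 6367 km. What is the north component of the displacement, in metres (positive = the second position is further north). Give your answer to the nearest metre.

ΔN = 578 m

Δφ = 41.0427° − 41.0375° = +0.0052°; Δλ = 132.2210° − 132.2179° = +0.0031°.
1° along a meridian = πR/180 = 111125 m.
ΔN = Δφ × 111125 = 577.9 m; ΔE = Δλ × 111125 × cos(41.0375°) = +0.0031 × 111125 × 0.754280 = 259.8 m.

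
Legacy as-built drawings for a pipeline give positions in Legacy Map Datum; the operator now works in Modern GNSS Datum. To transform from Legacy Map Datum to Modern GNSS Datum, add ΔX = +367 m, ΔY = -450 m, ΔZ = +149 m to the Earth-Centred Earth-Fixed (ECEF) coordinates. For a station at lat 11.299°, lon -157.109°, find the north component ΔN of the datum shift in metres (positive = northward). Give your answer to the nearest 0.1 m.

ΔN = 178.1 m

At φ = 11.299°, λ = -157.109°: sin φ = 0.195929, cos φ = 0.980618, sin λ = -0.388979, cos λ = -0.921247.
ΔN = −sin φ cos λ·ΔX − sin φ sin λ·ΔY + cos φ·ΔZ = −(0.195929)(-0.921247)(367) − (0.195929)(-0.388979)(-450) + (0.980618)(149) = 178.06 m.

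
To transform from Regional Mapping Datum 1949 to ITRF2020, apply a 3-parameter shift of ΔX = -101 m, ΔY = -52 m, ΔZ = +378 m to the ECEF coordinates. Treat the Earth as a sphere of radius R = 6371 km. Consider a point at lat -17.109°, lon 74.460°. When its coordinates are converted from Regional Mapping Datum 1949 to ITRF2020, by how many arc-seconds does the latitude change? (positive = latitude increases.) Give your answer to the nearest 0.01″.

Δφ = 10.96″

sin φ = -0.294190, cos φ = 0.955747, sin λ = 0.963444, cos λ = 0.267911.
North component: ΔN = −sin φ cos λ·ΔX − sin φ sin λ·ΔY + cos φ·ΔZ = −(-0.294190)(0.267911)(-101) − (-0.294190)(0.963444)(-52) + (0.955747)(378) = 338.57 m.
1° of latitude spans πR/180 = 111195 m, so Δφ = 338.57 / 111195 × 3600 = 10.962″.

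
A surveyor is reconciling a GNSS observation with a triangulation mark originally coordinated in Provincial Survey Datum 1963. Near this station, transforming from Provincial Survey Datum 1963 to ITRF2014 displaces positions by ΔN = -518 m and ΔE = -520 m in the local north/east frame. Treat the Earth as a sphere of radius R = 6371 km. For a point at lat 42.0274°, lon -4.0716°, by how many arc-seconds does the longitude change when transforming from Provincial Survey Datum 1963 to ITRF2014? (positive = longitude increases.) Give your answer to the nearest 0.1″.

At latitude 42.0274°, cos φ = 0.742825.
One radian of longitude at latitude φ spans R cos φ, so Δλ = ΔE / (R cos φ) = -520.0 / (6371000 × 0.742825) = -1.0988e-04 rad = -22.664″.

Δλ = -22.7″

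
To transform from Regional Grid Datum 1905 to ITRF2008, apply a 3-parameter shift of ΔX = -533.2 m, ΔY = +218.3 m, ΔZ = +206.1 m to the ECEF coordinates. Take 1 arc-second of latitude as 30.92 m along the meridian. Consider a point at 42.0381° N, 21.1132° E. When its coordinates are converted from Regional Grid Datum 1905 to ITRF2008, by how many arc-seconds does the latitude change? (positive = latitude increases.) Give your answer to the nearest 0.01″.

Δφ = 14.02″

sin φ = 0.669625, cos φ = 0.742700, sin λ = 0.360212, cos λ = 0.932871.
North component: ΔN = −sin φ cos λ·ΔX − sin φ sin λ·ΔY + cos φ·ΔZ = −(0.669625)(0.932871)(-533.2) − (0.669625)(0.360212)(218.3) + (0.742700)(206.1) = 433.49 m.
1° of latitude spans 3600 × 30.92 = 111312 m, so Δφ = 433.49 / 111312 × 3600 = 14.020″.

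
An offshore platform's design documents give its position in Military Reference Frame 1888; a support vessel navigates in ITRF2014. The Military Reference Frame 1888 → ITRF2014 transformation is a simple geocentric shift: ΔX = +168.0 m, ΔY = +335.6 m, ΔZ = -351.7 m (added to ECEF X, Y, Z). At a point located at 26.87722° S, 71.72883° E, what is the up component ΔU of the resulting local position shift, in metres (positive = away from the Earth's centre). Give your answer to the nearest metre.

ΔU = 490 m

At φ = -26.87722°, λ = 71.72883°: sin φ = -0.452080, cos φ = 0.891977, sin λ = 0.949583, cos λ = 0.313515.
ΔU = cos φ cos λ·ΔX + cos φ sin λ·ΔY + sin φ·ΔZ = (0.891977)(0.313515)(168.0) + (0.891977)(0.949583)(335.6) + (-0.452080)(-351.7) = 490.23 m.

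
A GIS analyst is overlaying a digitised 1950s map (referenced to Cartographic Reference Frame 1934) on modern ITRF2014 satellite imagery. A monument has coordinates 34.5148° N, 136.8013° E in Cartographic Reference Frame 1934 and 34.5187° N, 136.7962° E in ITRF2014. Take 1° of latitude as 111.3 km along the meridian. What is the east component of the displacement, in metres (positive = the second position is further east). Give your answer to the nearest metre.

Δφ = 34.5187° − 34.5148° = +0.0039°; Δλ = 136.7962° − 136.8013° = -0.0051°.
ΔN = Δφ × 111300 = 434.1 m; ΔE = Δλ × 111300 × cos(34.5148°) = -0.0051 × 111300 × 0.823980 = -467.7 m.

ΔE = -468 m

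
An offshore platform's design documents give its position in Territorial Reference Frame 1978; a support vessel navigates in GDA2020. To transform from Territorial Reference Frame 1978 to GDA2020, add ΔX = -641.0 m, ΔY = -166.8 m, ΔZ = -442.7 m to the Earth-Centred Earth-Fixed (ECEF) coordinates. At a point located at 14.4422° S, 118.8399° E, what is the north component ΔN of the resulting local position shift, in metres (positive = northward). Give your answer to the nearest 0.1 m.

ΔN = -388.0 m

The local north axis is (−sin φ cos λ, −sin φ sin λ, cos φ), giving ΔN = 77.114 − 36.441 − 428.711 = -388.04 m.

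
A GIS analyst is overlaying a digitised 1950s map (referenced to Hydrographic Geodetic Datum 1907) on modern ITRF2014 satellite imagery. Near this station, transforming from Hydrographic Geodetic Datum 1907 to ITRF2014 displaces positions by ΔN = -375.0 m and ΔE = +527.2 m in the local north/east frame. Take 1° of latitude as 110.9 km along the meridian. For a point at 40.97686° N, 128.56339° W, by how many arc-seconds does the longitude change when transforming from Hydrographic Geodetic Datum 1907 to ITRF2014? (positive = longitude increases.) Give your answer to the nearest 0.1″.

Δλ = 22.7″

At latitude 40.97686°, cos φ = 0.754974.
1° of longitude at this latitude = 110.9 × cos φ = 83.73 km, so Δλ = 527.2 / 83726.7 = 0.0062967° = 22.668″.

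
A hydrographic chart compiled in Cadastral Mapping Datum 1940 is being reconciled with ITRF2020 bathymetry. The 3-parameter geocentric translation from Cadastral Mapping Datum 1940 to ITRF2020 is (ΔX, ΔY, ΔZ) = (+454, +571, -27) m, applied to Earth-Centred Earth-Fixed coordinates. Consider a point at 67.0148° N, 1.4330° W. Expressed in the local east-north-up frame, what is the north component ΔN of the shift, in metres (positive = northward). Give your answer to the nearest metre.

ΔN = -415 m

The local north axis is (−sin φ cos λ, −sin φ sin λ, cos φ), giving ΔN = -417.824 + 13.146 − 10.543 = -415.22 m.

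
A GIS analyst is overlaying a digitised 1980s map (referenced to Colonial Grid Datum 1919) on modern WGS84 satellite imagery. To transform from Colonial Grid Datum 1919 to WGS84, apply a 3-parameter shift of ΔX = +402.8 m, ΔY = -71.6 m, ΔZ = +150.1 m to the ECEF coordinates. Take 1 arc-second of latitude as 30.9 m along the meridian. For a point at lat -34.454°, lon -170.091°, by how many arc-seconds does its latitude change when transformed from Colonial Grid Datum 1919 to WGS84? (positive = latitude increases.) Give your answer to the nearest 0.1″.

sin φ = -0.565744, cos φ = 0.824581, sin λ = -0.172084, cos λ = -0.985082.
North component: ΔN = −sin φ cos λ·ΔX − sin φ sin λ·ΔY + cos φ·ΔZ = −(-0.565744)(-0.985082)(402.8) − (-0.565744)(-0.172084)(-71.6) + (0.824581)(150.1) = -93.74 m.
1° of latitude spans 3600 × 30.90 = 111240 m, so Δφ = -93.74 / 111240 × 3600 = -3.034″.

Δφ = -3.0″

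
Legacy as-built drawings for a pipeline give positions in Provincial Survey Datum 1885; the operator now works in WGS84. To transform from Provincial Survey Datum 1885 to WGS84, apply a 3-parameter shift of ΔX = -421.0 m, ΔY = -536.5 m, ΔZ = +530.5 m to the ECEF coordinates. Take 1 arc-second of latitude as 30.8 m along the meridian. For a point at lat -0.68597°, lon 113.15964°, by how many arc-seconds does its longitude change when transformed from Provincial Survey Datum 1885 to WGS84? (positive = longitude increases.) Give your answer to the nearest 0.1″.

sin φ = -0.011972, cos φ = 0.999928, sin λ = 0.919413, cos λ = -0.393294.
East component: ΔE = −sin λ·ΔX + cos λ·ΔY = −(0.919413)(-421.0) + (-0.393294)(-536.5) = 598.08 m.
1° of latitude spans 3600 × 30.80 = 110880 m; at latitude φ, 1° of longitude spans that × cos φ = 110872.1 m, so Δλ = 598.08 / 110872.1 × 3600 = 19.419″.

Δλ = 19.4″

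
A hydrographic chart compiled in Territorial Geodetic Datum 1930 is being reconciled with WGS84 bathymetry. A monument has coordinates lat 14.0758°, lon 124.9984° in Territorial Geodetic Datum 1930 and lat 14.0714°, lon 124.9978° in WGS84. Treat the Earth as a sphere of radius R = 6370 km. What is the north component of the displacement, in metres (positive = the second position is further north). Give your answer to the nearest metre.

Δφ = 14.0714° − 14.0758° = -0.0044°; Δλ = 124.9978° − 124.9984° = -0.0006°.
1° along a meridian = πR/180 = 111177 m.
ΔN = Δφ × 111177 = -489.2 m; ΔE = Δλ × 111177 × cos(14.0758°) = -0.0006 × 111177 × 0.969975 = -64.7 m.

ΔN = -489 m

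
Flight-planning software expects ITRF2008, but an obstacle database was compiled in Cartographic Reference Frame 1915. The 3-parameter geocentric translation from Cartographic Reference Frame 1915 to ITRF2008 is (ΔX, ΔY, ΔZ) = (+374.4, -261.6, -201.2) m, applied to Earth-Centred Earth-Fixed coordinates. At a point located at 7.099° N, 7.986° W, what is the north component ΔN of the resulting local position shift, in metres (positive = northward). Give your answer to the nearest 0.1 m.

At φ = 7.099°, λ = -7.986°: sin φ = 0.123584, cos φ = 0.992334, sin λ = -0.138931, cos λ = 0.990302.
ΔN = −sin φ cos λ·ΔX − sin φ sin λ·ΔY + cos φ·ΔZ = −(0.123584)(0.990302)(374.4) − (0.123584)(-0.138931)(-261.6) + (0.992334)(-201.2) = -249.97 m.

ΔN = -250.0 m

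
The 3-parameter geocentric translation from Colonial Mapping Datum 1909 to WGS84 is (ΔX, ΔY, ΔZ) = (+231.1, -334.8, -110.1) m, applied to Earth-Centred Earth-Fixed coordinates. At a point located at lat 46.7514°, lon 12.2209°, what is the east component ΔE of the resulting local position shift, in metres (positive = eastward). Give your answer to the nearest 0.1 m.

At φ = 46.7514°, λ = 12.2209°: sin φ = 0.728388, cos φ = 0.685165, sin λ = 0.211681, cos λ = 0.977339.
ΔE = −sin λ·ΔX + cos λ·ΔY = −(0.211681)·(231.1) + (0.977339)·(-334.8) = -376.13 m.

ΔE = -376.1 m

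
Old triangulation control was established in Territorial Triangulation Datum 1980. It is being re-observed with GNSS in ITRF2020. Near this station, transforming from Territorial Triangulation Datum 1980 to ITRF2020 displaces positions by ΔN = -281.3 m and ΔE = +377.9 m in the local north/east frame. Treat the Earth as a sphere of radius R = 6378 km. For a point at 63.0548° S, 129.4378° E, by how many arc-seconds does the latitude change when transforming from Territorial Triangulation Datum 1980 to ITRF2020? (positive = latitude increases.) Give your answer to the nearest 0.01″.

Δφ = -9.10″

On a sphere of radius R, 1 rad of latitude = R, so Δφ = ΔN / R = -281.3 / 6378000 = -4.4105e-05 rad = -9.097″.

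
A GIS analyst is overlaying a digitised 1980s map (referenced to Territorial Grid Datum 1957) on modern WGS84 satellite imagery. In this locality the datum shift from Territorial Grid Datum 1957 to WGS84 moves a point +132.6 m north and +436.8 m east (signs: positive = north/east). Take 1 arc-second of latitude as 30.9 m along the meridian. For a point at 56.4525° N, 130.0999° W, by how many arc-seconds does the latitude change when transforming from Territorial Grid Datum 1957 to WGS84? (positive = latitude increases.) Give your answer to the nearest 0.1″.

Δφ = 4.3″

1″ of latitude = 30.90 m, so Δφ = 132.6 / 30.90 = 4.291″.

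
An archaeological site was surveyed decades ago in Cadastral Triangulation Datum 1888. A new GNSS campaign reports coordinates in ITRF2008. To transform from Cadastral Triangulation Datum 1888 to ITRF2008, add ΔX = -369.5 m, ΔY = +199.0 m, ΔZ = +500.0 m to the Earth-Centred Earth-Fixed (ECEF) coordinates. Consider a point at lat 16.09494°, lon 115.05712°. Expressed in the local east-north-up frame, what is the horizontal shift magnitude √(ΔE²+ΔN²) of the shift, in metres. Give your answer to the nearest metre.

461 m

The local east axis at (φ, λ) is (−sin λ, cos λ, 0), so ΔE = −sin(115.05712°)·(-369.5) + cos(115.05712°)·199.0 = 250.44 m.
The local north axis is (−sin φ cos λ, −sin φ sin λ, cos φ), giving ΔN = -43.384 − 49.977 + 480.402 = 387.04 m.
Horizontal magnitude = √(ΔE² + ΔN²) = √(250.44² + 387.04²) = 461.00 m.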